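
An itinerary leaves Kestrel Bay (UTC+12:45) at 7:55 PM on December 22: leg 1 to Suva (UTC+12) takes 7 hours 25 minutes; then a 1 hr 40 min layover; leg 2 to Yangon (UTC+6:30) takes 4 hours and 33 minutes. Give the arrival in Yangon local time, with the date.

3:18 AM on Dec 23

Convert departure to UTC: 7:55 PM − 12:45 = 7:10 AM UTC on Dec 22.
Add 7 hours 25 minutes leg 1 → 2:35 PM UTC.
Add 1 hour 40 minutes layover in Suva → 4:15 PM UTC.
Add 4 hours 33 minutes leg 2 → 8:48 PM UTC.
Yangon is UTC+6:30, so local arrival = 8:48 PM + 6:30 = 3:18 AM on Dec 23.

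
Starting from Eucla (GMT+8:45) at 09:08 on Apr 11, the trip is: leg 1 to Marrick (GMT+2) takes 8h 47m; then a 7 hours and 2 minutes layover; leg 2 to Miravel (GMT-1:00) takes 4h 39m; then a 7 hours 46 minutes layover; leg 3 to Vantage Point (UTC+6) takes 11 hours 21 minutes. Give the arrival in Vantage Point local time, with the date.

21:58 on April 12

Convert departure to UTC: 09:08 − 8:45 = 00:23 UTC on Apr 11.
Add 8 hours 47 minutes leg 1 → 09:10 UTC.
Add 7 hours 2 minutes layover in Marrick → 16:12 UTC.
Add 4 hours and 39 minutes leg 2 → 20:51 UTC.
Add 7 hours and 46 minutes layover in Miravel → 04:37 UTC (Apr 12).
Add 11 hours 21 minutes leg 3 → 15:58 UTC.
Vantage Point is UTC+6:00, so local arrival = 15:58 + 6:00 = 21:58 on Apr 12.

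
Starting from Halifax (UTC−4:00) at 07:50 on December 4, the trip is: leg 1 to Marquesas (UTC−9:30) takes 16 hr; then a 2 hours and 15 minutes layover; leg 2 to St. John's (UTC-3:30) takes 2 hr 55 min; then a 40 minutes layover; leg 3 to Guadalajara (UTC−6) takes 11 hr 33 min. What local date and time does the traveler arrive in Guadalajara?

Convert departure to UTC: 07:50 + 4:00 = 11:50 UTC on Dec 4.
Add 16 hours leg 1 → 03:50 UTC (Dec 5).
Add 2 hours and 15 minutes layover in Marquesas → 06:05 UTC.
Add 2 hours 55 minutes leg 2 → 09:00 UTC.
Add 40 minutes layover in St. John's → 09:40 UTC.
Add 11 hours and 33 minutes leg 3 → 21:13 UTC.
Guadalajara is UTC−6:00, so local arrival = 21:13 − 6:00 = 15:13 on Dec 5.

15:13 on December 5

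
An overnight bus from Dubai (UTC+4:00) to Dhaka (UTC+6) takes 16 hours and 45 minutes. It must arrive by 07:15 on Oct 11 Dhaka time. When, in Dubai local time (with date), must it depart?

12:30 on October 10

Target arrival in UTC: 07:15 − 6:00 = 01:15 on Oct 11.
Subtract 16 hours and 45 minutes → departure 08:30 UTC on Oct 10.
Dubai is UTC+4:00: 08:30 + 4:00 = 12:30 on Oct 10.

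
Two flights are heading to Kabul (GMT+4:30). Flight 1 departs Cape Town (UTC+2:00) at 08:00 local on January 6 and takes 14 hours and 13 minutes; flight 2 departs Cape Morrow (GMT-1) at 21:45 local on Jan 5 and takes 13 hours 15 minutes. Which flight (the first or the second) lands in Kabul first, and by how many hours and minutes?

the second, by 8 hours 13 minutes

Flight 1 in UTC: 08:00 − 2:00 = 06:00 on Jan 6.
+14 hours and 13 minutes → arrive 20:13 UTC on Jan 6.
Flight 2 in UTC: 21:45 + 1:00 = 22:45 on Jan 5.
+13 hours and 15 minutes → arrive 12:00 UTC on Jan 6.
Flight 2 lands earlier by 8 hours 13 minutes.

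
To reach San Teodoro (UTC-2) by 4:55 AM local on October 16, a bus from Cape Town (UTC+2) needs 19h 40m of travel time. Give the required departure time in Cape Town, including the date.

1:15 PM on Oct 15

Target arrival in UTC: 4:55 AM + 2:00 = 6:55 AM on Oct 16.
Subtract 19 hours and 40 minutes → departure 11:15 AM UTC on Oct 15.
Cape Town is UTC+2:00: 11:15 AM + 2:00 = 1:15 PM on Oct 15.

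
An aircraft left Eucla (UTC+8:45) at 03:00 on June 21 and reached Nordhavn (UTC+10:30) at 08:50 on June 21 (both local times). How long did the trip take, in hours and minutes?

4 hours 5 minutes

Departure in UTC: 03:00 − 8:45 = 18:15 on Jun 20.
Arrival in UTC: 08:50 − 10:30 = 22:20 on Jun 20.
Elapsed = 22:20 − 18:15 = 4 hours 5 minutes.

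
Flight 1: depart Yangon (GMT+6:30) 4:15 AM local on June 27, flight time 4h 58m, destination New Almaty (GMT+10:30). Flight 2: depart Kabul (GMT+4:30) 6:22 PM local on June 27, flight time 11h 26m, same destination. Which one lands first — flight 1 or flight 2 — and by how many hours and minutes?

the first, by 22 hours 35 minutes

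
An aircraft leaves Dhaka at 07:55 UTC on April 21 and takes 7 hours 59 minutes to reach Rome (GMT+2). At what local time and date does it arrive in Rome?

Departure is given in UTC: 07:55 on Apr 21.
Add 7 hours and 59 minutes → 15:54 UTC.
Rome is UTC+2:00: 15:54 + 2:00 = 17:54 on Apr 21.

17:54 on April 21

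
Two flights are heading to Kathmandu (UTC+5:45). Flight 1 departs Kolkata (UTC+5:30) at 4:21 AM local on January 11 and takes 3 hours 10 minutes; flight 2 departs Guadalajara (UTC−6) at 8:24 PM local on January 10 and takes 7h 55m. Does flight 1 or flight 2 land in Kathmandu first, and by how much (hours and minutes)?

Flight 1 in UTC: 4:21 AM − 5:30 = 10:51 PM on Jan 10.
+3 hours and 10 minutes → arrive 2:01 AM UTC on Jan 11.
Flight 2 in UTC: 8:24 PM + 6:00 = 2:24 AM on Jan 11.
+7 hours and 55 minutes → arrive 10:19 AM UTC on Jan 11.
Flight 1 lands earlier by 8 hours 18 minutes.

the first, by 8 hours 18 minutes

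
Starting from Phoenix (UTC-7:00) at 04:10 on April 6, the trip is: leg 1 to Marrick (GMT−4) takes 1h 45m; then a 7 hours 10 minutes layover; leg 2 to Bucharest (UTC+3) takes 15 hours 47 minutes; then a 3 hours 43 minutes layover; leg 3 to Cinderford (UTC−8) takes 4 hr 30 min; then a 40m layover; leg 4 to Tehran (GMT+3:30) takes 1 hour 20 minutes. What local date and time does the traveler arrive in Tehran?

01:35 on Apr 8

Convert departure to UTC: 04:10 + 7:00 = 11:10 UTC on Apr 6.
Add 1 hour 45 minutes leg 1 → 12:55 UTC.
Add 7 hours and 10 minutes layover in Marrick → 20:05 UTC.
Add 15 hours 47 minutes leg 2 → 11:52 UTC (Apr 7).
Add 3 hours 43 minutes layover in Bucharest → 15:35 UTC.
Add 4 hours and 30 minutes leg 3 → 20:05 UTC.
Add 40 minutes layover in Cinderford → 20:45 UTC.
Add 1 hour 20 minutes leg 4 → 22:05 UTC.
Tehran is UTC+3:30, so local arrival = 22:05 + 3:30 = 01:35 on Apr 8.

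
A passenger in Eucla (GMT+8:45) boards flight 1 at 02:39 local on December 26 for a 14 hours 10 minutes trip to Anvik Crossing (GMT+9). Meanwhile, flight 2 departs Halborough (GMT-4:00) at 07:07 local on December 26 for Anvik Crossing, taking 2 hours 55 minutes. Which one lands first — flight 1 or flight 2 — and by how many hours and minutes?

the first, by 5 hours 58 minutes

Flight 1 in UTC: 02:39 − 8:45 = 17:54 on Dec 25.
+14 hours 10 minutes → arrive 08:04 UTC on Dec 26.
Flight 2 in UTC: 07:07 + 4:00 = 11:07 on Dec 26.
+2 hours 55 minutes → arrive 14:02 UTC on Dec 26.
Flight 1 lands earlier by 5 hours 58 minutes.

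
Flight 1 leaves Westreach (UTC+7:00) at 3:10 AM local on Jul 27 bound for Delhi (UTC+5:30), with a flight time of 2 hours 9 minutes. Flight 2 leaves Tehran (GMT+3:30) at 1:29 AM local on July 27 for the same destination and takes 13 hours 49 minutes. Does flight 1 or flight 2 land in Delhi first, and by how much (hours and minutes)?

the first, by 13 hours 29 minutes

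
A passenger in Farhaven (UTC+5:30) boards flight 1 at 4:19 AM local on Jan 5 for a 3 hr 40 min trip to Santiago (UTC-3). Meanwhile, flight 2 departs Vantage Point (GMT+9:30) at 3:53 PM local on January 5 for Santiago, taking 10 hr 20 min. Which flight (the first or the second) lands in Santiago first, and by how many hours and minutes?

the first, by 14 hours 14 minutes

Flight 1 in UTC: 4:19 AM − 5:30 = 10:49 PM on Jan 4.
+3 hours and 40 minutes → arrive 2:29 AM UTC on Jan 5.
Flight 2 in UTC: 3:53 PM − 9:30 = 6:23 AM on Jan 5.
+10 hours and 20 minutes → arrive 4:43 PM UTC on Jan 5.
Flight 1 lands earlier by 14 hours 14 minutes.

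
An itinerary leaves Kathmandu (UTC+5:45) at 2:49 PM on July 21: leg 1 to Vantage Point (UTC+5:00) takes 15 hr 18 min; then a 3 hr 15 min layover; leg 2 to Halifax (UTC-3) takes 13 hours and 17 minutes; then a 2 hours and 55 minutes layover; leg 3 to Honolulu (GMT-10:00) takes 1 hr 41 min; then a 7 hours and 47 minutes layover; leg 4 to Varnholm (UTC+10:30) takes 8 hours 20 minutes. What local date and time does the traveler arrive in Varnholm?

Convert departure to UTC: 2:49 PM − 5:45 = 9:04 AM UTC on Jul 21.
Add 15 hours 18 minutes leg 1 → 12:22 AM UTC (Jul 22).
Add 3 hours and 15 minutes layover in Vantage Point → 3:37 AM UTC.
Add 13 hours and 17 minutes leg 2 → 4:54 PM UTC.
Add 2 hours 55 minutes layover in Halifax → 7:49 PM UTC.
Add 1 hour and 41 minutes leg 3 → 9:30 PM UTC.
Add 7 hours 47 minutes layover in Honolulu → 5:17 AM UTC (Jul 23).
Add 8 hours 20 minutes leg 4 → 1:37 PM UTC.
Varnholm is UTC+10:30, so local arrival = 1:37 PM + 10:30 = 12:07 AM on Jul 24.

12:07 AM on July 24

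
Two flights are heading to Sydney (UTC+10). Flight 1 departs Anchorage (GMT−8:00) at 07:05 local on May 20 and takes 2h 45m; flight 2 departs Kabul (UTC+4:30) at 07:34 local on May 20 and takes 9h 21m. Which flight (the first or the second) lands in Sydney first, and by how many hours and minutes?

the second, by 5 hours 25 minutes

Flight 1 in UTC: 07:05 + 8:00 = 15:05 on May 20.
+2 hours 45 minutes → arrive 17:50 UTC on May 20.
Flight 2 in UTC: 07:34 − 4:30 = 03:04 on May 20.
+9 hours and 21 minutes → arrive 12:25 UTC on May 20.
Flight 2 lands earlier by 5 hours 25 minutes.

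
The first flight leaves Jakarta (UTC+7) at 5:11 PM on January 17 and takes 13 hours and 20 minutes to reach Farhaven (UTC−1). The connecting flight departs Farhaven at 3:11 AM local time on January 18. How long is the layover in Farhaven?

Convert departure to UTC: 5:11 PM − 7:00 = 10:11 AM UTC on Jan 17.
Add 13 hours 20 minutes flight time → 11:31 PM UTC.
Farhaven is UTC−1:00, so local arrival = 11:31 PM − 1:00 = 10:31 PM on Jan 17.
Layover = 3:11 AM − 10:31 PM (+1 day) = 4 hours 40 minutes.

4 hours 40 minutes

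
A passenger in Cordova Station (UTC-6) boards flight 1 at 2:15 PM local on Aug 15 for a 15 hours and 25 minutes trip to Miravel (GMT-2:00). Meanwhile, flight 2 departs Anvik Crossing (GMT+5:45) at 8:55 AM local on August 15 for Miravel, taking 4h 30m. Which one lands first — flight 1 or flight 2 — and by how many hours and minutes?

the second, by 28 hours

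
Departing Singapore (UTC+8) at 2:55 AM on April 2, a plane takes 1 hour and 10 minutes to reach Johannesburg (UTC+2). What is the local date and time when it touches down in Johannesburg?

Convert departure to UTC: 2:55 AM − 8:00 = 6:55 PM UTC on Apr 1.
Add 1 hour and 10 minutes travel time → 8:05 PM UTC.
Johannesburg is UTC+2:00, so local arrival = 8:05 PM + 2:00 = 10:05 PM on Apr 1.

10:05 PM on April 1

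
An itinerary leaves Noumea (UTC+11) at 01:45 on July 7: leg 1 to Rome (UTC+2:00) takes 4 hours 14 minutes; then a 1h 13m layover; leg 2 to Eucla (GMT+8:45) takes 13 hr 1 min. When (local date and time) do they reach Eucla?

Convert departure to UTC: 01:45 − 11:00 = 14:45 UTC on Jul 6.
Add 4 hours and 14 minutes leg 1 → 18:59 UTC.
Add 1 hour 13 minutes layover in Rome → 20:12 UTC.
Add 13 hours 1 minute leg 2 → 09:13 UTC (Jul 7).
Eucla is UTC+8:45, so local arrival = 09:13 + 8:45 = 17:58 on Jul 7.

17:58 on Jul 7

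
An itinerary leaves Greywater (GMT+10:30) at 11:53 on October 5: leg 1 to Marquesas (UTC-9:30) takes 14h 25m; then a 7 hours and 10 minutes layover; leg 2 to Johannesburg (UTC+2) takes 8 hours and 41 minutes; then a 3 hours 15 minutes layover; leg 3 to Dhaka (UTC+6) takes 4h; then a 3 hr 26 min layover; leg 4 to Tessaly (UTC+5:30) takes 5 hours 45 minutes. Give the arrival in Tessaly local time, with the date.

Convert departure to UTC: 11:53 − 10:30 = 01:23 UTC on Oct 5.
Add 14 hours 25 minutes leg 1 → 15:48 UTC.
Add 7 hours and 10 minutes layover in Marquesas → 22:58 UTC.
Add 8 hours and 41 minutes leg 2 → 07:39 UTC (Oct 6).
Add 3 hours 15 minutes layover in Johannesburg → 10:54 UTC.
Add 4 hours leg 3 → 14:54 UTC.
Add 3 hours and 26 minutes layover in Dhaka → 18:20 UTC.
Add 5 hours and 45 minutes leg 4 → 00:05 UTC (Oct 7).
Tessaly is UTC+5:30, so local arrival = 00:05 + 5:30 = 05:35 on Oct 7.

05:35 on Oct 7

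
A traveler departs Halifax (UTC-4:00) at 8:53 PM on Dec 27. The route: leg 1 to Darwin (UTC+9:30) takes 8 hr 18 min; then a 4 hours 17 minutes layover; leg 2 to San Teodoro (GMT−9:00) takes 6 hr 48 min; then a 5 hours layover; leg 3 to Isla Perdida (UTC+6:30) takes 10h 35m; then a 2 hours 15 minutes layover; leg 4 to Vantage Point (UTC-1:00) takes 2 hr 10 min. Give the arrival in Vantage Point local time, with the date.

3:16 PM on Dec 29

Convert departure to UTC: 8:53 PM + 4:00 = 12:53 AM UTC on Dec 28.
Add 8 hours 18 minutes leg 1 → 9:11 AM UTC.
Add 4 hours 17 minutes layover in Darwin → 1:28 PM UTC.
Add 6 hours and 48 minutes leg 2 → 8:16 PM UTC.
Add 5 hours layover in San Teodoro → 1:16 AM UTC (Dec 29).
Add 10 hours and 35 minutes leg 3 → 11:51 AM UTC.
Add 2 hours and 15 minutes layover in Isla Perdida → 2:06 PM UTC.
Add 2 hours 10 minutes leg 4 → 4:16 PM UTC.
Vantage Point is UTC−1:00, so local arrival = 4:16 PM − 1:00 = 3:16 PM on Dec 29.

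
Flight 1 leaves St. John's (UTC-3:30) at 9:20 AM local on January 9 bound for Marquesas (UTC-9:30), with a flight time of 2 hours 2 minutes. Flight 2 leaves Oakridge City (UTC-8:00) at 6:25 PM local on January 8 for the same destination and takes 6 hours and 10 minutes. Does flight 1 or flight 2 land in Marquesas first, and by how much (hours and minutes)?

Flight 1 in UTC: 9:20 AM + 3:30 = 12:50 PM on Jan 9.
+2 hours 2 minutes → arrive 2:52 PM UTC on Jan 9.
Flight 2 in UTC: 6:25 PM + 8:00 = 2:25 AM on Jan 9.
+6 hours and 10 minutes → arrive 8:35 AM UTC on Jan 9.
Flight 2 lands earlier by 6 hours 17 minutes.

the second, by 6 hours 17 minutes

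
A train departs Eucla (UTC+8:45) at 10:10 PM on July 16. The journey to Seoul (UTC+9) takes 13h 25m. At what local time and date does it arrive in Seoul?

11:50 AM on July 17

Seoul is 0:15 ahead of Eucla.
After 13 hours 25 minutes it is 11:35 AM (Jul 17) in Eucla.
Shift by the zone difference: 11:35 AM + 0:15 = 11:50 AM on Jul 17 in Seoul.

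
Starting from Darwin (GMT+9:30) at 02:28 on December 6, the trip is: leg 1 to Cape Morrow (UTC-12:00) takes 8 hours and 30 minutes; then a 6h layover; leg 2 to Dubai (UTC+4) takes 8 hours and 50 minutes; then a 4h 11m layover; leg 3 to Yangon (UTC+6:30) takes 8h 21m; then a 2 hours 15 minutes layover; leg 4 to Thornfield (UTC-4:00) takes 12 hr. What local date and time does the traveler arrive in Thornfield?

15:05 on December 7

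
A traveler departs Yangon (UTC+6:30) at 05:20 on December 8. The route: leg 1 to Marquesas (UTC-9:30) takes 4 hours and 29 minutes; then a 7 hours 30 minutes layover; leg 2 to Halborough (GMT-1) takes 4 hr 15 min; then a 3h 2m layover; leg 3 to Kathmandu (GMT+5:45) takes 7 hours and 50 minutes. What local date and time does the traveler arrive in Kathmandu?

07:41 on December 9

Convert departure to UTC: 05:20 − 6:30 = 22:50 UTC on Dec 7.
Add 4 hours and 29 minutes leg 1 → 03:19 UTC (Dec 8).
Add 7 hours 30 minutes layover in Marquesas → 10:49 UTC.
Add 4 hours and 15 minutes leg 2 → 15:04 UTC.
Add 3 hours and 2 minutes layover in Halborough → 18:06 UTC.
Add 7 hours 50 minutes leg 3 → 01:56 UTC (Dec 9).
Kathmandu is UTC+5:45, so local arrival = 01:56 + 5:45 = 07:41 on Dec 9.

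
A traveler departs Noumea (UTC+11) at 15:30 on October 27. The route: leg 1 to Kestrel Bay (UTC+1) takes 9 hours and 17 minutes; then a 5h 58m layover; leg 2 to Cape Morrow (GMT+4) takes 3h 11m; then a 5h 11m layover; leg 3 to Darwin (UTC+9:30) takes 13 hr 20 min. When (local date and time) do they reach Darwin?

Convert departure to UTC: 15:30 − 11:00 = 04:30 UTC on Oct 27.
Add 9 hours 17 minutes leg 1 → 13:47 UTC.
Add 5 hours 58 minutes layover in Kestrel Bay → 19:45 UTC.
Add 3 hours and 11 minutes leg 2 → 22:56 UTC.
Add 5 hours 11 minutes layover in Cape Morrow → 04:07 UTC (Oct 28).
Add 13 hours and 20 minutes leg 3 → 17:27 UTC.
Darwin is UTC+9:30, so local arrival = 17:27 + 9:30 = 02:57 on Oct 29.

02:57 on October 29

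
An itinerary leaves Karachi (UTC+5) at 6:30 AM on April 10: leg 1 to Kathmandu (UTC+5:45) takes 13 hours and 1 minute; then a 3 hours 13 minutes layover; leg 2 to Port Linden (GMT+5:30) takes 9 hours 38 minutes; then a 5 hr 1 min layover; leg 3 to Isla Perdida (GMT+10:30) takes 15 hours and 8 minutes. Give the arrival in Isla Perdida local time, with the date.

10:01 AM on Apr 12

Convert departure to UTC: 6:30 AM − 5:00 = 1:30 AM UTC on Apr 10.
Add 13 hours and 1 minute leg 1 → 2:31 PM UTC.
Add 3 hours and 13 minutes layover in Kathmandu → 5:44 PM UTC.
Add 9 hours and 38 minutes leg 2 → 3:22 AM UTC (Apr 11).
Add 5 hours and 1 minute layover in Port Linden → 8:23 AM UTC.
Add 15 hours and 8 minutes leg 3 → 11:31 PM UTC.
Isla Perdida is UTC+10:30, so local arrival = 11:31 PM + 10:30 = 10:01 AM on Apr 12.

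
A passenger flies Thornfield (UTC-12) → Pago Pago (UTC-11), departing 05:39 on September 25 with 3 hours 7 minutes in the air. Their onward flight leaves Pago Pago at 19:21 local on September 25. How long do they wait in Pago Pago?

9 hours 35 minutes

Convert departure to UTC: 05:39 + 12:00 = 17:39 UTC on Sep 25.
Add 3 hours 7 minutes flight time → 20:46 UTC.
Pago Pago is UTC−11:00, so local arrival = 20:46 − 11:00 = 09:46 on Sep 25.
Layover = 19:21 − 09:46 = 9 hours 35 minutes.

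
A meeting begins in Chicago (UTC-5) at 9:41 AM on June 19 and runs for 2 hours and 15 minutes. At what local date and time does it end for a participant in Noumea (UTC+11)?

3:56 AM on June 20

Convert start to UTC: 9:41 AM + 5:00 = 2:41 PM UTC on Jun 19.
Add 2 hours 15 minutes duration → 4:56 PM UTC.
Noumea is UTC+11:00, so local end time = 4:56 PM + 11:00 = 3:56 AM on Jun 20.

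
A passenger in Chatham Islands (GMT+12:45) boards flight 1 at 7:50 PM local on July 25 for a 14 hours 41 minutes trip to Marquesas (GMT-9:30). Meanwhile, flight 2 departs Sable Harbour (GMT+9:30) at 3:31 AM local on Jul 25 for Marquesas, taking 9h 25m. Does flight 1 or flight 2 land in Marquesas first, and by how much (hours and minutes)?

the second, by 18 hours 20 minutes

Flight 1 in UTC: 7:50 PM − 12:45 = 7:05 AM on Jul 25.
+14 hours and 41 minutes → arrive 9:46 PM UTC on Jul 25.
Flight 2 in UTC: 3:31 AM − 9:30 = 6:01 PM on Jul 24.
+9 hours 25 minutes → arrive 3:26 AM UTC on Jul 25.
Flight 2 lands earlier by 18 hours 20 minutes.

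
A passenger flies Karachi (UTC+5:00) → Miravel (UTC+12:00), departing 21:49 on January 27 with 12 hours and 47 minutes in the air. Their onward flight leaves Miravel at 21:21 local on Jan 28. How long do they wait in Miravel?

Convert departure to UTC: 21:49 − 5:00 = 16:49 UTC on Jan 27.
Add 12 hours and 47 minutes flight time → 05:36 UTC (Jan 28).
Miravel is UTC+12:00, so local arrival = 05:36 + 12:00 = 17:36 on Jan 28.
Layover = 21:21 − 17:36 = 3 hours 45 minutes.

3 hours 45 minutes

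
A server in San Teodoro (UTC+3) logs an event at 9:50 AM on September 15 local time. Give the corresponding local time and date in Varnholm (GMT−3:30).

In UTC: 9:50 AM − 3:00 = 6:50 AM on Sep 15.
Varnholm is UTC−3:30: 6:50 AM − 3:30 = 3:20 AM on Sep 15.

3:20 AM on Sep 15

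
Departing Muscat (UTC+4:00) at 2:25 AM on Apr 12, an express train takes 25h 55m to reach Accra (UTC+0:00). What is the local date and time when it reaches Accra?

Convert departure to UTC: 2:25 AM − 4:00 = 10:25 PM UTC on Apr 11.
Add 25 hours 55 minutes travel time → 12:20 AM UTC (Apr 13).
Accra is UTC+0, so local arrival is the same: 12:20 AM on Apr 13.

12:20 AM on April 13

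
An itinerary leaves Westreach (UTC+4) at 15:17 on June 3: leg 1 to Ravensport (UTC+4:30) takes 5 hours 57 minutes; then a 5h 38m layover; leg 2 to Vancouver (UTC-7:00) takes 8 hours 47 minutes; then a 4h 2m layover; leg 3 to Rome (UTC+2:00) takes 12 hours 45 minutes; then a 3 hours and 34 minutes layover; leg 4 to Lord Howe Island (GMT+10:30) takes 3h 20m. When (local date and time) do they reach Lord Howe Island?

17:50 on June 5

Convert departure to UTC: 15:17 − 4:00 = 11:17 UTC on Jun 3.
Add 5 hours and 57 minutes leg 1 → 17:14 UTC.
Add 5 hours 38 minutes layover in Ravensport → 22:52 UTC.
Add 8 hours 47 minutes leg 2 → 07:39 UTC (Jun 4).
Add 4 hours and 2 minutes layover in Vancouver → 11:41 UTC.
Add 12 hours 45 minutes leg 3 → 00:26 UTC (Jun 5).
Add 3 hours and 34 minutes layover in Rome → 04:00 UTC.
Add 3 hours 20 minutes leg 4 → 07:20 UTC.
Lord Howe Island is UTC+10:30, so local arrival = 07:20 + 10:30 = 17:50 on Jun 5.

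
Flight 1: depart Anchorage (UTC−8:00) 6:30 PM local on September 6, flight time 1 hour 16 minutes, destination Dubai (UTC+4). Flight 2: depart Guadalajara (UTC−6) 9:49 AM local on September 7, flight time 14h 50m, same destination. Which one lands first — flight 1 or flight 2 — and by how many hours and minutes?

Flight 1 in UTC: 6:30 PM + 8:00 = 2:30 AM on Sep 7.
+1 hour 16 minutes → arrive 3:46 AM UTC on Sep 7.
Flight 2 in UTC: 9:49 AM + 6:00 = 3:49 PM on Sep 7.
+14 hours 50 minutes → arrive 6:39 AM UTC on Sep 8.
Flight 1 lands earlier by 26 hours 53 minutes.

the first, by 26 hours 53 minutes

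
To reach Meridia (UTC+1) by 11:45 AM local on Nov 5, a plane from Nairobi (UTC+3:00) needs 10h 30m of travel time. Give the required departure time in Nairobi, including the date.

Target arrival in UTC: 11:45 AM − 1:00 = 10:45 AM on Nov 5.
Subtract 10 hours and 30 minutes → departure 12:15 AM UTC on Nov 5.
Nairobi is UTC+3:00: 12:15 AM + 3:00 = 3:15 AM on Nov 5.

3:15 AM on Nov 5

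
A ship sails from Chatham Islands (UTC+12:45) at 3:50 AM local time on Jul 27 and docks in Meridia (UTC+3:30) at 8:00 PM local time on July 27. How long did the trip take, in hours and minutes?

25 hours 25 minutes

Departure in UTC: 3:50 AM − 12:45 = 3:05 PM on Jul 26.
Arrival in UTC: 8:00 PM − 3:30 = 4:30 PM on Jul 27.
Elapsed = 4:30 PM − 3:05 PM (+1 day) = 25 hours 25 minutes.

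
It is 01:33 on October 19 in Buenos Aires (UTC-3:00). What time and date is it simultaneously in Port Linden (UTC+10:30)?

Port Linden is 13:30 ahead of Buenos Aires.
Shift by the zone difference: 01:33 + 13:30 = 15:03 on Oct 19 in Port Linden.

15:03 on October 19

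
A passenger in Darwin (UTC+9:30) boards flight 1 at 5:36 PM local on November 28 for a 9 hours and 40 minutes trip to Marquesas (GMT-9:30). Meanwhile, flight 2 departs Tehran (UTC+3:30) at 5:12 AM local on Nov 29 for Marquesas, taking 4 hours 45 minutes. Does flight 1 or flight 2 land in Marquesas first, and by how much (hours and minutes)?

Flight 1 in UTC: 5:36 PM − 9:30 = 8:06 AM on Nov 28.
+9 hours and 40 minutes → arrive 5:46 PM UTC on Nov 28.
Flight 2 in UTC: 5:12 AM − 3:30 = 1:42 AM on Nov 29.
+4 hours 45 minutes → arrive 6:27 AM UTC on Nov 29.
Flight 1 lands earlier by 12 hours 41 minutes.

the first, by 12 hours 41 minutes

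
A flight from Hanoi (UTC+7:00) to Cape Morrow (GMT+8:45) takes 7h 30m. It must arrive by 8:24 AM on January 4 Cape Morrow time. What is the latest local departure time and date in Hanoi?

Target arrival in UTC: 8:24 AM − 8:45 = 11:39 PM on Jan 3.
Subtract 7 hours 30 minutes → departure 4:09 PM UTC on Jan 3.
Hanoi is UTC+7:00: 4:09 PM + 7:00 = 11:09 PM on Jan 3.

11:09 PM on January 3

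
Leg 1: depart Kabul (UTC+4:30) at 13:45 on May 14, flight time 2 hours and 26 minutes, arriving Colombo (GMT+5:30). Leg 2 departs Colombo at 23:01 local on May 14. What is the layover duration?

5 hours 50 minutes

Convert departure to UTC: 13:45 − 4:30 = 09:15 UTC on May 14.
Add 2 hours 26 minutes flight time → 11:41 UTC.
Colombo is UTC+5:30, so local arrival = 11:41 + 5:30 = 17:11 on May 14.
Layover = 23:01 − 17:11 = 5 hours 50 minutes.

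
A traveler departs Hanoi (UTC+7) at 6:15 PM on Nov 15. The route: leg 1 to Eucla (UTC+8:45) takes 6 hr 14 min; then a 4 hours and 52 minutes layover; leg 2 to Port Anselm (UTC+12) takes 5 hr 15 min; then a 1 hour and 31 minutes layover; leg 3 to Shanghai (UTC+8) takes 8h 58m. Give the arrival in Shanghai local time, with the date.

Convert departure to UTC: 6:15 PM − 7:00 = 11:15 AM UTC on Nov 15.
Add 6 hours and 14 minutes leg 1 → 5:29 PM UTC.
Add 4 hours 52 minutes layover in Eucla → 10:21 PM UTC.
Add 5 hours and 15 minutes leg 2 → 3:36 AM UTC (Nov 16).
Add 1 hour and 31 minutes layover in Port Anselm → 5:07 AM UTC.
Add 8 hours and 58 minutes leg 3 → 2:05 PM UTC.
Shanghai is UTC+8:00, so local arrival = 2:05 PM + 8:00 = 10:05 PM on Nov 16.

10:05 PM on Nov 16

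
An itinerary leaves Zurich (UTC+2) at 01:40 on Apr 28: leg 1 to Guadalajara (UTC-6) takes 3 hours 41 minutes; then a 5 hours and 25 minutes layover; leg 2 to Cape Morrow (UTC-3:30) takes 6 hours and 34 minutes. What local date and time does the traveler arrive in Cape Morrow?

Convert departure to UTC: 01:40 − 2:00 = 23:40 UTC on Apr 27.
Add 3 hours and 41 minutes leg 1 → 03:21 UTC (Apr 28).
Add 5 hours 25 minutes layover in Guadalajara → 08:46 UTC.
Add 6 hours 34 minutes leg 2 → 15:20 UTC.
Cape Morrow is UTC−3:30, so local arrival = 15:20 − 3:30 = 11:50 on Apr 28.

11:50 on Apr 28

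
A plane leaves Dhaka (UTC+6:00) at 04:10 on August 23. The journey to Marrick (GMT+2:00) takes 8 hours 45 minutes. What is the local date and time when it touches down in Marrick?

08:55 on August 23

Convert departure to UTC: 04:10 − 6:00 = 22:10 UTC on Aug 22.
Add 8 hours and 45 minutes travel time → 06:55 UTC (Aug 23).
Marrick is UTC+2:00, so local arrival = 06:55 + 2:00 = 08:55 on Aug 23.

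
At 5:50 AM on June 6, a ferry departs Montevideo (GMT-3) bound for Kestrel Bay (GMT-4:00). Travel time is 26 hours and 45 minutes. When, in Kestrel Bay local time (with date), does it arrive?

Convert departure to UTC: 5:50 AM + 3:00 = 8:50 AM UTC on Jun 6.
Add 26 hours 45 minutes travel time → 11:35 AM UTC (Jun 7).
Kestrel Bay is UTC−4:00, so local arrival = 11:35 AM − 4:00 = 7:35 AM on Jun 7.

7:35 AM on June 7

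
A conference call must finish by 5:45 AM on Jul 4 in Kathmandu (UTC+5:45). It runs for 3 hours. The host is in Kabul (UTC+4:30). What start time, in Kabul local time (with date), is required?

1:30 AM on Jul 4

Target end time in UTC: 5:45 AM − 5:45 = 12:00 AM on Jul 4.
Subtract 3 hours → start 9:00 PM UTC on Jul 3.
Kabul is UTC+4:30: 9:00 PM + 4:30 = 1:30 AM on Jul 4.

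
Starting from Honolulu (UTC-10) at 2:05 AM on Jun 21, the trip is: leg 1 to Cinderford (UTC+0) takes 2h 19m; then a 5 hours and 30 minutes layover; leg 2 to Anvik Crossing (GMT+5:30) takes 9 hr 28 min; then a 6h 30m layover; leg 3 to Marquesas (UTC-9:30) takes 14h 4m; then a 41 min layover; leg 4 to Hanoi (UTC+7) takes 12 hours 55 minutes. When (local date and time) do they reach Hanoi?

10:32 PM on June 23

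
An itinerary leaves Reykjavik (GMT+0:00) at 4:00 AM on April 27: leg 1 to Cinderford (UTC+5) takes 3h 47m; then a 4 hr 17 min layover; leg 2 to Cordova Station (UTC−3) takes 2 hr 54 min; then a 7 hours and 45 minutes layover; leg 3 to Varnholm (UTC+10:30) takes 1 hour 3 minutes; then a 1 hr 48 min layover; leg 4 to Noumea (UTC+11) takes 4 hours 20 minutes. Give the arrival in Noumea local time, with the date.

4:54 PM on Apr 28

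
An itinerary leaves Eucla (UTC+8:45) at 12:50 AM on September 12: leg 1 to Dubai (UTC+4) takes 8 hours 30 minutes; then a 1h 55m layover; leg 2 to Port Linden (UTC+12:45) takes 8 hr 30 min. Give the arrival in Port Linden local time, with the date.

11:45 PM on September 12

Convert departure to UTC: 12:50 AM − 8:45 = 4:05 PM UTC on Sep 11.
Add 8 hours 30 minutes leg 1 → 12:35 AM UTC (Sep 12).
Add 1 hour 55 minutes layover in Dubai → 2:30 AM UTC.
Add 8 hours 30 minutes leg 2 → 11:00 AM UTC.
Port Linden is UTC+12:45, so local arrival = 11:00 AM + 12:45 = 11:45 PM on Sep 12.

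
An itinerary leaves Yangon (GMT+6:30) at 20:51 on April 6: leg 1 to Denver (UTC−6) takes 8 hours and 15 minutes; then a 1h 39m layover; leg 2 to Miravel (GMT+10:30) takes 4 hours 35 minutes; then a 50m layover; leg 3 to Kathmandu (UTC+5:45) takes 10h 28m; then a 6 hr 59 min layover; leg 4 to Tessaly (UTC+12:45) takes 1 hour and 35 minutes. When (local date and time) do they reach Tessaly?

13:27 on April 8

Convert departure to UTC: 20:51 − 6:30 = 14:21 UTC on Apr 6.
Add 8 hours and 15 minutes leg 1 → 22:36 UTC.
Add 1 hour 39 minutes layover in Denver → 00:15 UTC (Apr 7).
Add 4 hours and 35 minutes leg 2 → 04:50 UTC.
Add 50 minutes layover in Miravel → 05:40 UTC.
Add 10 hours 28 minutes leg 3 → 16:08 UTC.
Add 6 hours and 59 minutes layover in Kathmandu → 23:07 UTC.
Add 1 hour and 35 minutes leg 4 → 00:42 UTC (Apr 8).
Tessaly is UTC+12:45, so local arrival = 00:42 + 12:45 = 13:27 on Apr 8.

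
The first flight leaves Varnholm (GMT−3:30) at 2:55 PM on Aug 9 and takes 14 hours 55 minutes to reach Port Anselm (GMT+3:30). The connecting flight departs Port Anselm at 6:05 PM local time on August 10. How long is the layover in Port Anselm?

5 hours 15 minutes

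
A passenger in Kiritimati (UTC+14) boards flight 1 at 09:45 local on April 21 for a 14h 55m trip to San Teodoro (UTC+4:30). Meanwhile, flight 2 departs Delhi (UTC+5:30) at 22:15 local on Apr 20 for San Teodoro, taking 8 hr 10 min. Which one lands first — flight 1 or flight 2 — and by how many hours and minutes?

the second, by 9 hours 45 minutes

Flight 1 in UTC: 09:45 − 14:00 = 19:45 on Apr 20.
+14 hours 55 minutes → arrive 10:40 UTC on Apr 21.
Flight 2 in UTC: 22:15 − 5:30 = 16:45 on Apr 20.
+8 hours and 10 minutes → arrive 00:55 UTC on Apr 21.
Flight 2 lands earlier by 9 hours 45 minutes.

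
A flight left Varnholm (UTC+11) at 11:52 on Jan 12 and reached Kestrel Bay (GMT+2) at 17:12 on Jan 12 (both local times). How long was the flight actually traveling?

14 hours 20 minutes

Departure in UTC: 11:52 − 11:00 = 00:52 on Jan 12.
Arrival in UTC: 17:12 − 2:00 = 15:12 on Jan 12.
Elapsed = 15:12 − 00:52 = 14 hours 20 minutes.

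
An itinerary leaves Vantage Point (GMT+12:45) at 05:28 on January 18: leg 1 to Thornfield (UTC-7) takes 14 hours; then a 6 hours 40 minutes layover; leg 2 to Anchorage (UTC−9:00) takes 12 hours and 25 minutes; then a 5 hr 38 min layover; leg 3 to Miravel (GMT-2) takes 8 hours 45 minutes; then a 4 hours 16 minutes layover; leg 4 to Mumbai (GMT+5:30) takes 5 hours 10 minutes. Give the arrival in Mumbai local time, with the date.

07:07 on January 20

Convert departure to UTC: 05:28 − 12:45 = 16:43 UTC on Jan 17.
Add 14 hours leg 1 → 06:43 UTC (Jan 18).
Add 6 hours and 40 minutes layover in Thornfield → 13:23 UTC.
Add 12 hours 25 minutes leg 2 → 01:48 UTC (Jan 19).
Add 5 hours and 38 minutes layover in Anchorage → 07:26 UTC.
Add 8 hours 45 minutes leg 3 → 16:11 UTC.
Add 4 hours 16 minutes layover in Miravel → 20:27 UTC.
Add 5 hours 10 minutes leg 4 → 01:37 UTC (Jan 20).
Mumbai is UTC+5:30, so local arrival = 01:37 + 5:30 = 07:07 on Jan 20.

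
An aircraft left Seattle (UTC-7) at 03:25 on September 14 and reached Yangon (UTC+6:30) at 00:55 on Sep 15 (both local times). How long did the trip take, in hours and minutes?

8 hours

Yangon is 13:30 ahead of Seattle.
Clock-face elapsed time (ignoring zones) is 21 hours 30 minutes.
Actual elapsed = 21 hours 30 minutes − 13:30 = 8 hours.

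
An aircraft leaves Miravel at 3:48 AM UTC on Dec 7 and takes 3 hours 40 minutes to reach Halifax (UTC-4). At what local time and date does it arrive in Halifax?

3:28 AM on December 7

Departure is given in UTC: 3:48 AM on Dec 7.
Add 3 hours 40 minutes → 7:28 AM UTC.
Halifax is UTC−4:00: 7:28 AM − 4:00 = 3:28 AM on Dec 7.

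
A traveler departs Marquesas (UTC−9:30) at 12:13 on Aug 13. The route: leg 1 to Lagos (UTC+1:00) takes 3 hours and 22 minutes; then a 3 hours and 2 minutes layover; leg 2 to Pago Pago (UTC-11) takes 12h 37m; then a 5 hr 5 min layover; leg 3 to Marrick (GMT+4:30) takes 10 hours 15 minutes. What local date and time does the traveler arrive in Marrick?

Convert departure to UTC: 12:13 + 9:30 = 21:43 UTC on Aug 13.
Add 3 hours 22 minutes leg 1 → 01:05 UTC (Aug 14).
Add 3 hours and 2 minutes layover in Lagos → 04:07 UTC.
Add 12 hours 37 minutes leg 2 → 16:44 UTC.
Add 5 hours and 5 minutes layover in Pago Pago → 21:49 UTC.
Add 10 hours and 15 minutes leg 3 → 08:04 UTC (Aug 15).
Marrick is UTC+4:30, so local arrival = 08:04 + 4:30 = 12:34 on Aug 15.

12:34 on August 15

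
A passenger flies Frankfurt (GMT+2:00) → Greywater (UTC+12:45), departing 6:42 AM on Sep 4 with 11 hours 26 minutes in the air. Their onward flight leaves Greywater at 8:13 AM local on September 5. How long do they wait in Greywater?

3 hours 20 minutes

Convert departure to UTC: 6:42 AM − 2:00 = 4:42 AM UTC on Sep 4.
Add 11 hours and 26 minutes flight time → 4:08 PM UTC.
Greywater is UTC+12:45, so local arrival = 4:08 PM + 12:45 = 4:53 AM on Sep 5.
Layover = 8:13 AM − 4:53 AM = 3 hours 20 minutes.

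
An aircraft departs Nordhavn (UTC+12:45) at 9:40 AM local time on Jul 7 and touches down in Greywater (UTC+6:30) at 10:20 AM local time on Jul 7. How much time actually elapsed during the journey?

Departure in UTC: 9:40 AM − 12:45 = 8:55 PM on Jul 6.
Arrival in UTC: 10:20 AM − 6:30 = 3:50 AM on Jul 7.
Elapsed = 3:50 AM − 8:55 PM (+1 day) = 6 hours 55 minutes.

6 hours 55 minutes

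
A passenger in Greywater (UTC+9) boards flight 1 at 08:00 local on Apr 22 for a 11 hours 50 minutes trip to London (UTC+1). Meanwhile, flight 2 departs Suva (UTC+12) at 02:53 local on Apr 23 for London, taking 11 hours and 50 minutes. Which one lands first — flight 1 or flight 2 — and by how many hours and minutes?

the first, by 15 hours 53 minutes

Flight 1 in UTC: 08:00 − 9:00 = 23:00 on Apr 21.
+11 hours and 50 minutes → arrive 10:50 UTC on Apr 22.
Flight 2 in UTC: 02:53 − 12:00 = 14:53 on Apr 22.
+11 hours and 50 minutes → arrive 02:43 UTC on Apr 23.
Flight 1 lands earlier by 15 hours 53 minutes.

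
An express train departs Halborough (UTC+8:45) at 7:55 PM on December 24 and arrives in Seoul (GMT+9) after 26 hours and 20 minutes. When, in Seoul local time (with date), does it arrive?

Seoul is 0:15 ahead of Halborough.
After 26 hours 20 minutes it is 10:15 PM (Dec 25) in Halborough.
Shift by the zone difference: 10:15 PM + 0:15 = 10:30 PM on Dec 25 in Seoul.

10:30 PM on Dec 25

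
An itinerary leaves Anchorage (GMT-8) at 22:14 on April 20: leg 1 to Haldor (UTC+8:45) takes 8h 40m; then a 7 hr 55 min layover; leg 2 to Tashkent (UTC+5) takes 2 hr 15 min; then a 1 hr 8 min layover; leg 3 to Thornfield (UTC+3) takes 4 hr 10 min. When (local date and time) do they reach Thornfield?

09:22 on April 22

Convert departure to UTC: 22:14 + 8:00 = 06:14 UTC on Apr 21.
Add 8 hours and 40 minutes leg 1 → 14:54 UTC.
Add 7 hours 55 minutes layover in Haldor → 22:49 UTC.
Add 2 hours 15 minutes leg 2 → 01:04 UTC (Apr 22).
Add 1 hour and 8 minutes layover in Tashkent → 02:12 UTC.
Add 4 hours and 10 minutes leg 3 → 06:22 UTC.
Thornfield is UTC+3:00, so local arrival = 06:22 + 3:00 = 09:22 on Apr 22.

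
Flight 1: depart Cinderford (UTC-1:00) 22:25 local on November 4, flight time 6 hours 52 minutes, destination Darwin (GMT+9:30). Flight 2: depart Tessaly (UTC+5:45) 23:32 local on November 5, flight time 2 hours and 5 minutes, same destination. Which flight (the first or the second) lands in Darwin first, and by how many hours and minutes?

the first, by 13 hours 35 minutes

Flight 1 in UTC: 22:25 + 1:00 = 23:25 on Nov 4.
+6 hours 52 minutes → arrive 06:17 UTC on Nov 5.
Flight 2 in UTC: 23:32 − 5:45 = 17:47 on Nov 5.
+2 hours 5 minutes → arrive 19:52 UTC on Nov 5.
Flight 1 lands earlier by 13 hours 35 minutes.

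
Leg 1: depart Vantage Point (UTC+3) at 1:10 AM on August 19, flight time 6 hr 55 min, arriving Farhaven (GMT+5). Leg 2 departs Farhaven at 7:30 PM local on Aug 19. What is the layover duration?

9 hours 25 minutes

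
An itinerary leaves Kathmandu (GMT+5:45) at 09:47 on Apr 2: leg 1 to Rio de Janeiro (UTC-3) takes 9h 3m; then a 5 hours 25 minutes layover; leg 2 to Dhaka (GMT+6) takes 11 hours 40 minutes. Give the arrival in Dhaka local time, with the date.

12:10 on Apr 3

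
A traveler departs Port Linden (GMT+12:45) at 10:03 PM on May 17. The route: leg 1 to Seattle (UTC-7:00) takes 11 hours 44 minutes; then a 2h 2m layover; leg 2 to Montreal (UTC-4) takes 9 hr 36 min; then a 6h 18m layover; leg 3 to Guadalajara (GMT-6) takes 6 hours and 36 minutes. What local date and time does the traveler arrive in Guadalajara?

3:34 PM on May 18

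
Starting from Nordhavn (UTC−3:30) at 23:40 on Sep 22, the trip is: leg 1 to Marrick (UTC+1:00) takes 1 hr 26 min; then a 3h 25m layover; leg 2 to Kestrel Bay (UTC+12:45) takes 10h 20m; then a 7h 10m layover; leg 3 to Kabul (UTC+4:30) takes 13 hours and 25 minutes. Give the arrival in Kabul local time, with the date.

Convert departure to UTC: 23:40 + 3:30 = 03:10 UTC on Sep 23.
Add 1 hour and 26 minutes leg 1 → 04:36 UTC.
Add 3 hours 25 minutes layover in Marrick → 08:01 UTC.
Add 10 hours and 20 minutes leg 2 → 18:21 UTC.
Add 7 hours and 10 minutes layover in Kestrel Bay → 01:31 UTC (Sep 24).
Add 13 hours 25 minutes leg 3 → 14:56 UTC.
Kabul is UTC+4:30, so local arrival = 14:56 + 4:30 = 19:26 on Sep 24.

19:26 on September 24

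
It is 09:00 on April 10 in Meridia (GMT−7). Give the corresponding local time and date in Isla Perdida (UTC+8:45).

In UTC: 09:00 + 7:00 = 16:00 on Apr 10.
Isla Perdida is UTC+8:45: 16:00 + 8:45 = 00:45 on Apr 11.

00:45 on April 11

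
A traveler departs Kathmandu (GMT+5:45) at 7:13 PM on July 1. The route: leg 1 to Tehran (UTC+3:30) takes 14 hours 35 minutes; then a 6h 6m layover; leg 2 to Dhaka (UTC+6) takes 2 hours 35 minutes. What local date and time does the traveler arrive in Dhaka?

Convert departure to UTC: 7:13 PM − 5:45 = 1:28 PM UTC on Jul 1.
Add 14 hours 35 minutes leg 1 → 4:03 AM UTC (Jul 2).
Add 6 hours and 6 minutes layover in Tehran → 10:09 AM UTC.
Add 2 hours 35 minutes leg 2 → 12:44 PM UTC.
Dhaka is UTC+6:00, so local arrival = 12:44 PM + 6:00 = 6:44 PM on Jul 2.

6:44 PM on July 2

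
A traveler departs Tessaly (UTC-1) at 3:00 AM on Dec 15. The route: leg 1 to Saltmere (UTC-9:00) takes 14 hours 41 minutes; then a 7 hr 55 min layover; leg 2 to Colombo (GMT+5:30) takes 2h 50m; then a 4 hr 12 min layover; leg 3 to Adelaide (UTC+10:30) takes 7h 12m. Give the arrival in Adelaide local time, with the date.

3:20 AM on December 17

Convert departure to UTC: 3:00 AM + 1:00 = 4:00 AM UTC on Dec 15.
Add 14 hours and 41 minutes leg 1 → 6:41 PM UTC.
Add 7 hours and 55 minutes layover in Saltmere → 2:36 AM UTC (Dec 16).
Add 2 hours and 50 minutes leg 2 → 5:26 AM UTC.
Add 4 hours 12 minutes layover in Colombo → 9:38 AM UTC.
Add 7 hours 12 minutes leg 3 → 4:50 PM UTC.
Adelaide is UTC+10:30, so local arrival = 4:50 PM + 10:30 = 3:20 AM on Dec 17.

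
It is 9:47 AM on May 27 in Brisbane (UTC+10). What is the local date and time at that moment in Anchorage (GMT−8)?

3:47 PM on May 26

In UTC: 9:47 AM − 10:00 = 11:47 PM on May 26.
Anchorage is UTC−8:00: 11:47 PM − 8:00 = 3:47 PM on May 26.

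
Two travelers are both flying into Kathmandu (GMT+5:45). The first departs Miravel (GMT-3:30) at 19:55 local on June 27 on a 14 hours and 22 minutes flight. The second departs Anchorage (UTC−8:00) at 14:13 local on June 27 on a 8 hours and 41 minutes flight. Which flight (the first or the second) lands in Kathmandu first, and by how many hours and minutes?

Flight 1 in UTC: 19:55 + 3:30 = 23:25 on Jun 27.
+14 hours and 22 minutes → arrive 13:47 UTC on Jun 28.
Flight 2 in UTC: 14:13 + 8:00 = 22:13 on Jun 27.
+8 hours and 41 minutes → arrive 06:54 UTC on Jun 28.
Flight 2 lands earlier by 6 hours 53 minutes.

the second, by 6 hours 53 minutes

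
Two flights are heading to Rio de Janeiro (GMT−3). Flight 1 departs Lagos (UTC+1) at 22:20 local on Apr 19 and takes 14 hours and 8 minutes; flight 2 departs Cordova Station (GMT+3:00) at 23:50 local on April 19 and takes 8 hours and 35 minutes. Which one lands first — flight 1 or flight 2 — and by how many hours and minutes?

the second, by 6 hours 3 minutes

Flight 1 in UTC: 22:20 − 1:00 = 21:20 on Apr 19.
+14 hours and 8 minutes → arrive 11:28 UTC on Apr 20.
Flight 2 in UTC: 23:50 − 3:00 = 20:50 on Apr 19.
+8 hours and 35 minutes → arrive 05:25 UTC on Apr 20.
Flight 2 lands earlier by 6 hours 3 minutes.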